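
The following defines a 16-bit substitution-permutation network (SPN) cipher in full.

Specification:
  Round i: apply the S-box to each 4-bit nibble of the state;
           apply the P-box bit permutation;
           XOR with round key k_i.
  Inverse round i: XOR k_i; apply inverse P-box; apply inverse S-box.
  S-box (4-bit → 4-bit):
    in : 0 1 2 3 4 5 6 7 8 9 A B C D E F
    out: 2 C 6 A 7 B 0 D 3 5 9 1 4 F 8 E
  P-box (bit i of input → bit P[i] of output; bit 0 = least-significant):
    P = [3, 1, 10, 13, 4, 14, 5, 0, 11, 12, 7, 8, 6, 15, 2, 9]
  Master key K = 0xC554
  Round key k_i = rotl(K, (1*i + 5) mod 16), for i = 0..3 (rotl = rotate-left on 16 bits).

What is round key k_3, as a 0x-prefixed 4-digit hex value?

K = 0xC554
k_0 = rotl(K, (1*0+5) mod 16) = rotl(K, 5) = 0xAA98
k_1 = rotl(K, (1*1+5) mod 16) = rotl(K, 6) = 0x5531
k_2 = rotl(K, (1*2+5) mod 16) = rotl(K, 7) = 0xAA62
k_3 = rotl(K, (1*3+5) mod 16) = rotl(K, 8) = 0x54C5

0x54C5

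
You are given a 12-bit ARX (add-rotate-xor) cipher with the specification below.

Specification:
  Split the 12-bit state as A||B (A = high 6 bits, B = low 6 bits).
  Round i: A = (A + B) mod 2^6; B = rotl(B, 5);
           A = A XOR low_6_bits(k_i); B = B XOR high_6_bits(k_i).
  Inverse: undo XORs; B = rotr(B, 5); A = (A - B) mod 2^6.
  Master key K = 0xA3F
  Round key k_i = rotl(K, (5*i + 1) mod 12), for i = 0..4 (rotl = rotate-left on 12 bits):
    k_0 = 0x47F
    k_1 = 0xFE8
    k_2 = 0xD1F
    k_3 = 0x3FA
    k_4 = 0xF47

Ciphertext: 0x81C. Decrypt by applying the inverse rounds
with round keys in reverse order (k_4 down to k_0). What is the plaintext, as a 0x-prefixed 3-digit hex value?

s_0 = ciphertext = 0x81C
s_1 = InvRound(s_0, k_4) = 0x903
s_2 = InvRound(s_1, k_3) = 0x198
s_3 = InvRound(s_2, k_2) = 0x019
s_4 = InvRound(s_3, k_1) = 0x6CD
s_5 = InvRound(s_4, k_0) = 0xB38

0xB38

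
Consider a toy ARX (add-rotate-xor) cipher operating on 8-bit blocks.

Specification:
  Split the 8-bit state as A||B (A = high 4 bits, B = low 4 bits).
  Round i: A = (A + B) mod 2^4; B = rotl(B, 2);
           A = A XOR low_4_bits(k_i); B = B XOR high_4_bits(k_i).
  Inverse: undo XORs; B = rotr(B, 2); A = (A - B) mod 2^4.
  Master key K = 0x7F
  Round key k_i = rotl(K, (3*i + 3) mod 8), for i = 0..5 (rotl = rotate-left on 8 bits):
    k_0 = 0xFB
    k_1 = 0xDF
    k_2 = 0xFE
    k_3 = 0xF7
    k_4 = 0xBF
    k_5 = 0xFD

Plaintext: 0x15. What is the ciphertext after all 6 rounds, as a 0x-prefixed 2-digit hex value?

0x76

s_0 = plaintext = 0x15
s_1 = Round(s_0, k_0) = 0xDA
s_2 = Round(s_1, k_1) = 0x87
s_3 = Round(s_2, k_2) = 0x12
s_4 = Round(s_3, k_3) = 0x47
s_5 = Round(s_4, k_4) = 0x46
s_6 = Round(s_5, k_5) = 0x76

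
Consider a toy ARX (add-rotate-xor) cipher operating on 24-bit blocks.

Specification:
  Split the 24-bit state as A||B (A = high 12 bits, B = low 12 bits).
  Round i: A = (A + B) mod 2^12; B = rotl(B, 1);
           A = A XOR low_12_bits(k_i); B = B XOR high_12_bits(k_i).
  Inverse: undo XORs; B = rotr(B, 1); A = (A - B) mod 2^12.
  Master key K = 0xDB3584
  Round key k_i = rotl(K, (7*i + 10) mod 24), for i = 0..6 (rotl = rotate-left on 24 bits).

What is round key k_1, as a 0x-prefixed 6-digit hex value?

0x09B66B

K = 0xDB3584
k_0 = rotl(K, (7*0+10) mod 24) = rotl(K, 10) = 0xD6136C
k_1 = rotl(K, (7*1+10) mod 24) = rotl(K, 17) = 0x09B66B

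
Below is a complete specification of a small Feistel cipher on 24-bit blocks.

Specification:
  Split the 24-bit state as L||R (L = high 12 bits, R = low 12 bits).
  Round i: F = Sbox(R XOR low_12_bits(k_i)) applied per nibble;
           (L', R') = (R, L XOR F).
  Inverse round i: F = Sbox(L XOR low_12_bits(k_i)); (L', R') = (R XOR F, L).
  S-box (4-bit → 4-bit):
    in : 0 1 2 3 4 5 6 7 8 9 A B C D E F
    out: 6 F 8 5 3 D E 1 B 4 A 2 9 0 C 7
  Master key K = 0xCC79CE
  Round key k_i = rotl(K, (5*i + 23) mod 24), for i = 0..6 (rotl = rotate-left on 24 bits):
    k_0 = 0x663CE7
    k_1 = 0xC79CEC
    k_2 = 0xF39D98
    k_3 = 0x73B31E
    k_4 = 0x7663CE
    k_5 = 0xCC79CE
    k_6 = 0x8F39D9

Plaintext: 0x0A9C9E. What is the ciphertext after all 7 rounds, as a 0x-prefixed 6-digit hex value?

0xB92F07

s_0 = plaintext = 0x0A9C9E
s_1 = Round(s_0, k_0) = 0xC9E6BD
s_2 = Round(s_1, k_1) = 0x6BD641
s_3 = Round(s_2, k_2) = 0x6414B9
s_4 = Round(s_3, k_3) = 0x4B97E0
s_5 = Round(s_4, k_4) = 0x7E0735
s_6 = Round(s_5, k_5) = 0x735B92
s_7 = Round(s_6, k_6) = 0xB92F07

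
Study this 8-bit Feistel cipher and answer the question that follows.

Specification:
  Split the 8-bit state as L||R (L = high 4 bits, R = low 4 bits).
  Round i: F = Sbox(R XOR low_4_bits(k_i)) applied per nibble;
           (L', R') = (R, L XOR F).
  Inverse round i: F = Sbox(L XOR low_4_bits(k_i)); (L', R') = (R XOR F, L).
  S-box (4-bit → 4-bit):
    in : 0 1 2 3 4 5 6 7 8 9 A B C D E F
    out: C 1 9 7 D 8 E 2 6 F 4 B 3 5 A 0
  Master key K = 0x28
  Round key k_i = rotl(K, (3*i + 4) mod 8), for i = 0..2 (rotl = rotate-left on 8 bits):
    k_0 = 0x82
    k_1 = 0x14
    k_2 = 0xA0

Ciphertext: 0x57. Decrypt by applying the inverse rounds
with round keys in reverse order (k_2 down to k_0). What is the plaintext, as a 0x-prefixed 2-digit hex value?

0xCE

s_0 = ciphertext = 0x57
s_1 = InvRound(s_0, k_2) = 0xF5
s_2 = InvRound(s_1, k_1) = 0xEF
s_3 = InvRound(s_2, k_0) = 0xCE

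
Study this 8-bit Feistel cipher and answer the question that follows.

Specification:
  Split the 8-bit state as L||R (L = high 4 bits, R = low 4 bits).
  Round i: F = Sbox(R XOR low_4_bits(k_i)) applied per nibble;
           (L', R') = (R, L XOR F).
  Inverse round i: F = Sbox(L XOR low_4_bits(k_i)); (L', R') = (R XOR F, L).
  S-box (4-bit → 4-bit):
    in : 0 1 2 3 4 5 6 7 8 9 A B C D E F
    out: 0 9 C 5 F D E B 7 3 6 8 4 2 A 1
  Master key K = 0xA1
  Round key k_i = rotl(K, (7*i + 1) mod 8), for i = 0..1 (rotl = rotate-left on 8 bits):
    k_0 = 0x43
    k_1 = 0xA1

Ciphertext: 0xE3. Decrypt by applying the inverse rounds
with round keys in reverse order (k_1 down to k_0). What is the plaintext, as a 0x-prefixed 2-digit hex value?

s_0 = ciphertext = 0xE3
s_1 = InvRound(s_0, k_1) = 0x2E
s_2 = InvRound(s_1, k_0) = 0x72

0x72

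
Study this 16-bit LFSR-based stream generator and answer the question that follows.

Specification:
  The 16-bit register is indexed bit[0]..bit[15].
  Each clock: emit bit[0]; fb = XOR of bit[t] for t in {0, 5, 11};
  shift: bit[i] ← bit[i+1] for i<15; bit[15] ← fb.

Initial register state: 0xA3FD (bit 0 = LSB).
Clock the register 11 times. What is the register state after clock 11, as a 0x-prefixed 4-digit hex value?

reg_0 = 0xA3FD
clock 1: out=1, reg = 0x51FE
clock 2: out=0, reg = 0xA8FF
clock 3: out=1, reg = 0xD47F
clock 4: out=1, reg = 0x6A3F
clock 5: out=1, reg = 0xB51F
clock 6: out=1, reg = 0xDA8F
clock 7: out=1, reg = 0x6D47
clock 8: out=1, reg = 0x36A3
clock 9: out=1, reg = 0x1B51
clock 10: out=1, reg = 0x0DA8
clock 11: out=0, reg = 0x06D4

0x06D4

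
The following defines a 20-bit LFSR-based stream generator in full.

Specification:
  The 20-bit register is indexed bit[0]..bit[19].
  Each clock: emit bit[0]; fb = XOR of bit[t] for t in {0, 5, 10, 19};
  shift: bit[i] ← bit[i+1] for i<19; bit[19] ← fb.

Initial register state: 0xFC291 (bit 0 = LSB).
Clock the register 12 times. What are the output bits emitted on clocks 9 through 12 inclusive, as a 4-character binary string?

reg_0 = 0xFC291
clock 1: out=1, reg = 0x7E148
clock 2: out=0, reg = 0x3F0A4
clock 3: out=0, reg = 0x9F852
clock 4: out=0, reg = 0xCFC29
clock 5: out=1, reg = 0x67E14
clock 6: out=0, reg = 0xB3F0A
clock 7: out=0, reg = 0x59F85
clock 8: out=1, reg = 0x2CFC2
clock 9: out=0, reg = 0x967E1
clock 10: out=1, reg = 0x4B3F0
clock 11: out=0, reg = 0xA59F8
clock 12: out=0, reg = 0x52CFC

0100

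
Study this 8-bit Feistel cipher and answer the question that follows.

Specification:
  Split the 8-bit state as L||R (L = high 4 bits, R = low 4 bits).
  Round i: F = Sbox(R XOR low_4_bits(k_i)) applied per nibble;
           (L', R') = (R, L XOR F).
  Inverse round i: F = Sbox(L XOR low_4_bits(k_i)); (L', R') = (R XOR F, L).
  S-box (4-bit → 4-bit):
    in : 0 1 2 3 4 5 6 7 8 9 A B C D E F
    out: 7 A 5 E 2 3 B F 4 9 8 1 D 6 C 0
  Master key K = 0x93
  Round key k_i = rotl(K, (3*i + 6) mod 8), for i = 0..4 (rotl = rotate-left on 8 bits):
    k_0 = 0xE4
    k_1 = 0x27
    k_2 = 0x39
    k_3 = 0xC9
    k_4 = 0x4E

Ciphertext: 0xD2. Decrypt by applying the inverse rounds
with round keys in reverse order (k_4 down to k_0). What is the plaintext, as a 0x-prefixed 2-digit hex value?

0x7C

s_0 = ciphertext = 0xD2
s_1 = InvRound(s_0, k_4) = 0xCD
s_2 = InvRound(s_1, k_3) = 0xEC
s_3 = InvRound(s_2, k_2) = 0x3E
s_4 = InvRound(s_3, k_1) = 0xC3
s_5 = InvRound(s_4, k_0) = 0x7C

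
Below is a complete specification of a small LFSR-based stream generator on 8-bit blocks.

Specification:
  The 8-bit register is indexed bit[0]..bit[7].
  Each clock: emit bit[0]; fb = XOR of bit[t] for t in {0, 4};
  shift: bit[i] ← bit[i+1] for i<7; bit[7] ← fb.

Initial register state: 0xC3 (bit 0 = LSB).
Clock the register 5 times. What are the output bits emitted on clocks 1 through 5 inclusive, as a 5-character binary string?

reg_0 = 0xC3
clock 1: out=1, reg = 0xE1
clock 2: out=1, reg = 0xF0
clock 3: out=0, reg = 0xF8
clock 4: out=0, reg = 0xFC
clock 5: out=0, reg = 0xFE

11000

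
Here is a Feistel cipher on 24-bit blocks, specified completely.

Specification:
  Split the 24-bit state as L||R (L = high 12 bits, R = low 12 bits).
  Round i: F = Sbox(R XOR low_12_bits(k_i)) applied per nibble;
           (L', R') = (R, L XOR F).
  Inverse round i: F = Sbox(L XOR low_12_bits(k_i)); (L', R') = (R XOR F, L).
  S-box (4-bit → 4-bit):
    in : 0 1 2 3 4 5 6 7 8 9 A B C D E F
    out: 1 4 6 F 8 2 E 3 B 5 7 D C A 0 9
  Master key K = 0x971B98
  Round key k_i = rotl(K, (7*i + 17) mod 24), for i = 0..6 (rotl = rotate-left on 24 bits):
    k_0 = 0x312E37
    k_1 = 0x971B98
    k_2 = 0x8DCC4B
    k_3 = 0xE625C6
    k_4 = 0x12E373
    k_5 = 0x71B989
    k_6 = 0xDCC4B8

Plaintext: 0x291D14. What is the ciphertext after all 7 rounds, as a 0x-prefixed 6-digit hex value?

0x5B288F

s_0 = plaintext = 0x291D14
s_1 = Round(s_0, k_0) = 0xD14DFE
s_2 = Round(s_1, k_1) = 0xDFE3FA
s_3 = Round(s_2, k_2) = 0x3FA42A
s_4 = Round(s_3, k_3) = 0x42A7F6
s_5 = Round(s_4, k_4) = 0x7F6C98
s_6 = Round(s_5, k_5) = 0xC985B2
s_7 = Round(s_6, k_6) = 0x5B288F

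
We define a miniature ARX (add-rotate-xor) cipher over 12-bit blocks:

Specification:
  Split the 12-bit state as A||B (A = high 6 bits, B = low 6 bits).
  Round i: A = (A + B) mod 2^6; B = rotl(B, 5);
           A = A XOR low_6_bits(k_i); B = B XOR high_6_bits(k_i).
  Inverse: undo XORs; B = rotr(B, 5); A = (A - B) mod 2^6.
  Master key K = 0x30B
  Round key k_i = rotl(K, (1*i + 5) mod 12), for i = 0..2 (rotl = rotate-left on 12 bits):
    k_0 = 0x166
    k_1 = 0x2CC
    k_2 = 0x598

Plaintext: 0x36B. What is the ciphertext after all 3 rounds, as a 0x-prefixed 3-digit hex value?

0x37F

s_0 = plaintext = 0x36B
s_1 = Round(s_0, k_0) = 0x7B0
s_2 = Round(s_1, k_1) = 0x093
s_3 = Round(s_2, k_2) = 0x37F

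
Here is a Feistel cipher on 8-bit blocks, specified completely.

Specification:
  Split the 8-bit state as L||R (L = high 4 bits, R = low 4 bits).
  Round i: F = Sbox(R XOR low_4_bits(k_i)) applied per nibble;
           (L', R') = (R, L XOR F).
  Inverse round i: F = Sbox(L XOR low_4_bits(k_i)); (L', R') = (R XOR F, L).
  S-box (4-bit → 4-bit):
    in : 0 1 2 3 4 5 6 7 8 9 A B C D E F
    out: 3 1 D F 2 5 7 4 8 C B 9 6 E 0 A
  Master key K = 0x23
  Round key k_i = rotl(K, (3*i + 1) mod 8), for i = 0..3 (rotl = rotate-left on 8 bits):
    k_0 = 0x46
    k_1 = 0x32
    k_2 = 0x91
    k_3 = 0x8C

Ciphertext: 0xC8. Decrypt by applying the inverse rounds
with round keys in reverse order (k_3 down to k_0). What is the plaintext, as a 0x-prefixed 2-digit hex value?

s_0 = ciphertext = 0xC8
s_1 = InvRound(s_0, k_3) = 0xBC
s_2 = InvRound(s_1, k_2) = 0x7B
s_3 = InvRound(s_2, k_1) = 0xE7
s_4 = InvRound(s_3, k_0) = 0xFE

0xFE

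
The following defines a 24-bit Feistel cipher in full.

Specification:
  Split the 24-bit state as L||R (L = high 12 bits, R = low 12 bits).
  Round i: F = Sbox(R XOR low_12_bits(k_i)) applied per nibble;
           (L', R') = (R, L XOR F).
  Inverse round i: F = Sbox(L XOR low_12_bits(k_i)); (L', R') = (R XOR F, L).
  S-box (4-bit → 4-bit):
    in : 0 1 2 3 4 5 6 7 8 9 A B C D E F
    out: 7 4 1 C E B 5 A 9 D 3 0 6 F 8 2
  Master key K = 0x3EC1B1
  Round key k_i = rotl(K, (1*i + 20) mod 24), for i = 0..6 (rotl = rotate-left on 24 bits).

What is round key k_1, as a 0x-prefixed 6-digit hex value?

K = 0x3EC1B1
k_0 = rotl(K, (1*0+20) mod 24) = rotl(K, 20) = 0x13EC1B
k_1 = rotl(K, (1*1+20) mod 24) = rotl(K, 21) = 0x27D836

0x27D836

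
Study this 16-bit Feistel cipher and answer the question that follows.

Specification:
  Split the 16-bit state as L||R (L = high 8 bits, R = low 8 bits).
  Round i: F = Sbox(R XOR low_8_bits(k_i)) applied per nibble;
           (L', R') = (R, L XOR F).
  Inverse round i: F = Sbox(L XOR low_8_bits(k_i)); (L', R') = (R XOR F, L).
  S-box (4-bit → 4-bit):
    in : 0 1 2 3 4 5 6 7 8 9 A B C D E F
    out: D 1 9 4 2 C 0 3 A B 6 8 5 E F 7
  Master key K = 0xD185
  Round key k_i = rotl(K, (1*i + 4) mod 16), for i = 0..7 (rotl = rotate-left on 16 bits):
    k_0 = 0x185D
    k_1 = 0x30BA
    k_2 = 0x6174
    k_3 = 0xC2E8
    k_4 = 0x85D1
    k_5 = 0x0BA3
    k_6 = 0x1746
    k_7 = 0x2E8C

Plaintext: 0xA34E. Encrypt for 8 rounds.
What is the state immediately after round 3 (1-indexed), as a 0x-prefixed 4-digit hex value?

0x9045

s_0 = plaintext = 0xA34E
s_1 = Round(s_0, k_0) = 0x4EB7
s_2 = Round(s_1, k_1) = 0xB790
s_3 = Round(s_2, k_2) = 0x9045
s_4 = Round(s_3, k_3) = 0x45FE
s_5 = Round(s_4, k_4) = 0xFED2
s_6 = Round(s_5, k_5) = 0xD2CF
s_7 = Round(s_6, k_6) = 0xCF79
s_8 = Round(s_7, k_7) = 0x79B3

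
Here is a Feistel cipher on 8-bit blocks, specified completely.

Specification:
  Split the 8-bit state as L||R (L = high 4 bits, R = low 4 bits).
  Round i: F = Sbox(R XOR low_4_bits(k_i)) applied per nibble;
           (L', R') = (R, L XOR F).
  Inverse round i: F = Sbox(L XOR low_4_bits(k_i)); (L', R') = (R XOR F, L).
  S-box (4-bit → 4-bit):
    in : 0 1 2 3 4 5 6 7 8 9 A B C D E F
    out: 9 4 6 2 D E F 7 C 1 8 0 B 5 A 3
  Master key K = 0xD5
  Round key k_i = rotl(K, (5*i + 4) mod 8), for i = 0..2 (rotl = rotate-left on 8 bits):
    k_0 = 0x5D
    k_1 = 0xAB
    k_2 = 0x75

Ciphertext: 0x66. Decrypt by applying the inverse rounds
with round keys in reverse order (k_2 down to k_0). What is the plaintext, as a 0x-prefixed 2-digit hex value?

0x85

s_0 = ciphertext = 0x66
s_1 = InvRound(s_0, k_2) = 0x46
s_2 = InvRound(s_1, k_1) = 0x54
s_3 = InvRound(s_2, k_0) = 0x85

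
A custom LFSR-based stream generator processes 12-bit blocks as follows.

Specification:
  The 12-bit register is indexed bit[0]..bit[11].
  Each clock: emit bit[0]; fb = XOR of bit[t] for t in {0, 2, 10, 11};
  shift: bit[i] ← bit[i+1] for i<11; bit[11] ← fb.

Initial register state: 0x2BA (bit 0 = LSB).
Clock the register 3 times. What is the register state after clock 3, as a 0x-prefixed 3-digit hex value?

0x857

reg_0 = 0x2BA
clock 1: out=0, reg = 0x15D
clock 2: out=1, reg = 0x0AE
clock 3: out=0, reg = 0x857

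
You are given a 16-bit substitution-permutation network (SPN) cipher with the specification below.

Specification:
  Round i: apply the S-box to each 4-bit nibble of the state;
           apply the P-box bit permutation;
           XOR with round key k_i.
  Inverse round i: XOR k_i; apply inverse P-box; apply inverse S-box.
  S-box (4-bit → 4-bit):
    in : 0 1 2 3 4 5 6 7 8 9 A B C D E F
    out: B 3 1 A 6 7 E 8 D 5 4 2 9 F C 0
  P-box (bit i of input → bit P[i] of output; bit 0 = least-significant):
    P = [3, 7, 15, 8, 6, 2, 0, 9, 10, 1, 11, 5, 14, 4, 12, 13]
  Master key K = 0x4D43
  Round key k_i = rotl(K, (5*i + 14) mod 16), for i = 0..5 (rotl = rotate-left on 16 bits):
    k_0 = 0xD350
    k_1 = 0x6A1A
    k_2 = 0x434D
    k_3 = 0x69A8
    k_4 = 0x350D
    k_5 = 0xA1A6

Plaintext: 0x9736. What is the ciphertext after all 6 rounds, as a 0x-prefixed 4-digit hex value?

0xD805

s_0 = plaintext = 0x9736
s_1 = Round(s_0, k_0) = 0x00F4
s_2 = Round(s_1, k_1) = 0x8EA8
s_3 = Round(s_2, k_2) = 0xBA64
s_4 = Round(s_3, k_3) = 0xE33D
s_5 = Round(s_4, k_4) = 0x86A3
s_6 = Round(s_5, k_5) = 0xD805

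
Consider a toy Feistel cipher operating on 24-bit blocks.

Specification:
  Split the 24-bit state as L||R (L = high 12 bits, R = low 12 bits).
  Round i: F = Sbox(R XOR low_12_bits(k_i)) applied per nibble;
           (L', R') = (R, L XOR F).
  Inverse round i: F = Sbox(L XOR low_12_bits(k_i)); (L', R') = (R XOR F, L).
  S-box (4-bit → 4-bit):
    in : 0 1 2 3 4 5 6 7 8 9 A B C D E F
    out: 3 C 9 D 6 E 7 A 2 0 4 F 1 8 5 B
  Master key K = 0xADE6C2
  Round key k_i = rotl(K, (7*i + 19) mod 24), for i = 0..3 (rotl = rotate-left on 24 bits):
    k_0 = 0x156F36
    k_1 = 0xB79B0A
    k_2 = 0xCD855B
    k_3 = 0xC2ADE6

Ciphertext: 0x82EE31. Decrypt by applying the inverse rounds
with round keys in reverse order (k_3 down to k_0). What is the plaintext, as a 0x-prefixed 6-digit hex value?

0xC55804

s_0 = ciphertext = 0x82EE31
s_1 = InvRound(s_0, k_3) = 0x02382E
s_2 = InvRound(s_1, k_2) = 0x68C023
s_3 = InvRound(s_2, k_1) = 0x80468C
s_4 = InvRound(s_3, k_0) = 0xC55804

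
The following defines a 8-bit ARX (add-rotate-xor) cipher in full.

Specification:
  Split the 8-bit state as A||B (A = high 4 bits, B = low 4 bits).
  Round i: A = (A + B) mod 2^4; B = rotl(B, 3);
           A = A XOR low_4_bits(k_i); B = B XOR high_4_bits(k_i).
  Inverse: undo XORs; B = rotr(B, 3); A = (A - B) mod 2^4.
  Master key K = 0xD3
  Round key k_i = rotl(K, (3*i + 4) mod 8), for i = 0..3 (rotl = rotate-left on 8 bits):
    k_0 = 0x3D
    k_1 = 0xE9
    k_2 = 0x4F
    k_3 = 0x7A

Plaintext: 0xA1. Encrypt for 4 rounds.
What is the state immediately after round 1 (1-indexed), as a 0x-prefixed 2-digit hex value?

s_0 = plaintext = 0xA1
s_1 = Round(s_0, k_0) = 0x6B
s_2 = Round(s_1, k_1) = 0x83
s_3 = Round(s_2, k_2) = 0x4D
s_4 = Round(s_3, k_3) = 0xB9

0x6B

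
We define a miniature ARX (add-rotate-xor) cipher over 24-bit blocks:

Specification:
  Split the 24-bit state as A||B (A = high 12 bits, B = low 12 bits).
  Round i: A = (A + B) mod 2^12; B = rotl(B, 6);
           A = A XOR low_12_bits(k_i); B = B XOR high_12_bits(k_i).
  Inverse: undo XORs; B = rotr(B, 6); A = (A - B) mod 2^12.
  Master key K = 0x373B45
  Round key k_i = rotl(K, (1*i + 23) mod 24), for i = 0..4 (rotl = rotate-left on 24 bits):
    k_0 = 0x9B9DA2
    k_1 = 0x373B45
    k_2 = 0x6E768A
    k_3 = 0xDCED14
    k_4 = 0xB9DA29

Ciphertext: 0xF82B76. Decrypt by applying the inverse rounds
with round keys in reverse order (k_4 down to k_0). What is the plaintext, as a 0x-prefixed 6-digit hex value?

s_0 = ciphertext = 0xF82B76
s_1 = InvRound(s_0, k_4) = 0xAE8AC3
s_2 = InvRound(s_1, k_3) = 0x4A035C
s_3 = InvRound(s_2, k_2) = 0x354ED6
s_4 = InvRound(s_3, k_1) = 0xE9B976
s_5 = InvRound(s_4, k_0) = 0xF763C3

0xF763C3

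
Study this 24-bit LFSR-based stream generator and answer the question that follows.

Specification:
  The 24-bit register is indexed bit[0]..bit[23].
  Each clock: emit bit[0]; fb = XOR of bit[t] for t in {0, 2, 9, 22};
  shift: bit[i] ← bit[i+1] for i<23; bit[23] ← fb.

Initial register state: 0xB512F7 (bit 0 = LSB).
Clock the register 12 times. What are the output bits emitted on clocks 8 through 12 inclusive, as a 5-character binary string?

10100

reg_0 = 0xB512F7
clock 1: out=1, reg = 0xDA897B
clock 2: out=1, reg = 0x6D44BD
clock 3: out=1, reg = 0xB6A25E
clock 4: out=0, reg = 0x5B512F
clock 5: out=1, reg = 0xADA897
clock 6: out=1, reg = 0x56D44B
clock 7: out=1, reg = 0x2B6A25
clock 8: out=1, reg = 0x95B512
clock 9: out=0, reg = 0x4ADA89
clock 10: out=1, reg = 0xA56D44
clock 11: out=0, reg = 0xD2B6A2
clock 12: out=0, reg = 0x695B51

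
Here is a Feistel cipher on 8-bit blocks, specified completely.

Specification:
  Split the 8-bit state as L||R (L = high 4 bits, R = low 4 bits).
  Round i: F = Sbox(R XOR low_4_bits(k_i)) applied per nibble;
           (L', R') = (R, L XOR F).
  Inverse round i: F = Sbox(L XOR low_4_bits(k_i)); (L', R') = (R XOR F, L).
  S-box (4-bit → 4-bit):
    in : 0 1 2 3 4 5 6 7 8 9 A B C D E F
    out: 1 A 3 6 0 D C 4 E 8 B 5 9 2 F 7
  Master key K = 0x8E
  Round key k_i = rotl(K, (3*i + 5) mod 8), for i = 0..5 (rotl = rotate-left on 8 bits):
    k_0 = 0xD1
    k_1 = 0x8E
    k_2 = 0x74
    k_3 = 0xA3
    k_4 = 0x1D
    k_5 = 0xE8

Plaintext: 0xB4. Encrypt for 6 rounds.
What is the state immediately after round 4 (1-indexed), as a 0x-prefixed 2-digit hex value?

s_0 = plaintext = 0xB4
s_1 = Round(s_0, k_0) = 0x46
s_2 = Round(s_1, k_1) = 0x6A
s_3 = Round(s_2, k_2) = 0xA9
s_4 = Round(s_3, k_3) = 0x91
s_5 = Round(s_4, k_4) = 0x10
s_6 = Round(s_5, k_5) = 0x0F

0x91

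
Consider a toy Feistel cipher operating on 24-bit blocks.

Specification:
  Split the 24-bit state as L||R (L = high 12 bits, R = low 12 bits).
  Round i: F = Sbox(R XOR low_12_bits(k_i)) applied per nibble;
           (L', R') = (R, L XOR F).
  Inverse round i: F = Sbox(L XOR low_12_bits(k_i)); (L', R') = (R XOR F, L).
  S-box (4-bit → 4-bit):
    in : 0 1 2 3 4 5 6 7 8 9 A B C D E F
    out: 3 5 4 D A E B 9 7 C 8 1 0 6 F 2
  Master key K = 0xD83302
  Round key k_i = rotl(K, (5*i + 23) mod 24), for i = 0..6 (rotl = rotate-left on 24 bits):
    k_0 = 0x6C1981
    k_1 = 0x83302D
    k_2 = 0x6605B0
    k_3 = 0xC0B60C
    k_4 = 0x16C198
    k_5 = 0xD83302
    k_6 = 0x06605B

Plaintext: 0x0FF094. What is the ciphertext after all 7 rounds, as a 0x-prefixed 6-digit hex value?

0x904FC7

s_0 = plaintext = 0x0FF094
s_1 = Round(s_0, k_0) = 0x094CA1
s_2 = Round(s_1, k_1) = 0xCA10E4
s_3 = Round(s_2, k_2) = 0x0E424B
s_4 = Round(s_3, k_3) = 0x24BA4D
s_5 = Round(s_4, k_4) = 0xA4D325
s_6 = Round(s_5, k_5) = 0x325904
s_7 = Round(s_6, k_6) = 0x904FC7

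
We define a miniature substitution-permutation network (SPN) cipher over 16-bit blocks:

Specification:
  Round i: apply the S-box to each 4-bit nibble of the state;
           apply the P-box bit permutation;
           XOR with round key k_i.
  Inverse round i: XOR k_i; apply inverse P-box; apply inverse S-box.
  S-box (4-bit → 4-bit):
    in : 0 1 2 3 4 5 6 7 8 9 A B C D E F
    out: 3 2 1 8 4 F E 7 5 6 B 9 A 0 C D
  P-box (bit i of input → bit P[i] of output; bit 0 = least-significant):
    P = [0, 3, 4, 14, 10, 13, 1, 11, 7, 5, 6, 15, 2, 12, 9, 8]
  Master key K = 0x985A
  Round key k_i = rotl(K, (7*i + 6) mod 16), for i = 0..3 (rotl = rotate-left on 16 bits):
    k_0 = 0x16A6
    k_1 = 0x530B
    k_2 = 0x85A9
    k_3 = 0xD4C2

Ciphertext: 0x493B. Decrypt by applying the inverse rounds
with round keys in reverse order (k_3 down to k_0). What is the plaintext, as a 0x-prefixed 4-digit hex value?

0x8D1C

s_0 = ciphertext = 0x493B
s_1 = InvRound(s_0, k_3) = 0xC5B7
s_2 = InvRound(s_1, k_2) = 0x2D46
s_3 = InvRound(s_2, k_1) = 0x74AA
s_4 = InvRound(s_3, k_0) = 0x8D1C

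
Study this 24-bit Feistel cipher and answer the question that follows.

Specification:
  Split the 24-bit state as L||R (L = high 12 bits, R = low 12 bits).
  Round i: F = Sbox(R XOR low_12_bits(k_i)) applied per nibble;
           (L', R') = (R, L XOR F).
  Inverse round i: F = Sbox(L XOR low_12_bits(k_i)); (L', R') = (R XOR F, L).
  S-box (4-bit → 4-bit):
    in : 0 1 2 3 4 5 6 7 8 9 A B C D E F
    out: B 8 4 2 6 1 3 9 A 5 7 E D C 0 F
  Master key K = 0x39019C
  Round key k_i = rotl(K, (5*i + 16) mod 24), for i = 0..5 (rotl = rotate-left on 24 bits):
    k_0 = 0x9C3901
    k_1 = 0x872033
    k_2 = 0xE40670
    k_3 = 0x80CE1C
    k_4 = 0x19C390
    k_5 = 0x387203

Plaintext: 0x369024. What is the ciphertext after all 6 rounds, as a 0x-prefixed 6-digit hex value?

0x63507B

s_0 = plaintext = 0x369024
s_1 = Round(s_0, k_0) = 0x024628
s_2 = Round(s_1, k_1) = 0x6283AA
s_3 = Round(s_2, k_2) = 0x3AA7EF
s_4 = Round(s_3, k_3) = 0x7EF658
s_5 = Round(s_4, k_4) = 0x658635
s_6 = Round(s_5, k_5) = 0x63507B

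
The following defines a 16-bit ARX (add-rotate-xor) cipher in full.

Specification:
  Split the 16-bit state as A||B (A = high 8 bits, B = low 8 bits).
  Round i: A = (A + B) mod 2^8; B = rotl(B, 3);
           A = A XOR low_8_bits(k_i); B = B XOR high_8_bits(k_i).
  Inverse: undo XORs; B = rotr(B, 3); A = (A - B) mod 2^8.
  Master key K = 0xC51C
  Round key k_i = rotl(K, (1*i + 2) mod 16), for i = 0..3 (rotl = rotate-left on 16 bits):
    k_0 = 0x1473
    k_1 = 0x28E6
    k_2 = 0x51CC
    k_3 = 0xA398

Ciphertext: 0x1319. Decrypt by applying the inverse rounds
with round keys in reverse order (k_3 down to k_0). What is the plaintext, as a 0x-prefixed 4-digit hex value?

0x9121

s_0 = ciphertext = 0x1319
s_1 = InvRound(s_0, k_3) = 0x3457
s_2 = InvRound(s_1, k_2) = 0x38C0
s_3 = InvRound(s_2, k_1) = 0xC11D
s_4 = InvRound(s_3, k_0) = 0x9121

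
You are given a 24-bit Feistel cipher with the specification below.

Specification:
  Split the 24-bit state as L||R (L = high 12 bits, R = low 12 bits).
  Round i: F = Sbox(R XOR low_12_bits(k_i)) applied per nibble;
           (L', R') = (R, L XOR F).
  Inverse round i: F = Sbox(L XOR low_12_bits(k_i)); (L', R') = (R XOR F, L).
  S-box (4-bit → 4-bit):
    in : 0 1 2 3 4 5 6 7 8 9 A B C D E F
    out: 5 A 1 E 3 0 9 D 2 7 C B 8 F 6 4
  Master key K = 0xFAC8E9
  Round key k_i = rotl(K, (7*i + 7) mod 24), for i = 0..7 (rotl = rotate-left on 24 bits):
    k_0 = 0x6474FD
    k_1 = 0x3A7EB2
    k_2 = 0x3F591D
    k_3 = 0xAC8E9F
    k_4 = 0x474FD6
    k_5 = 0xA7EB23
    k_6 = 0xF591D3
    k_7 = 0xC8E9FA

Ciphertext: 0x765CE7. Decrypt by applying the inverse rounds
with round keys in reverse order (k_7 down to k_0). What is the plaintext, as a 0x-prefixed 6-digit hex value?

0xA739B3

s_0 = ciphertext = 0x765CE7
s_1 = InvRound(s_0, k_7) = 0xA93765
s_2 = InvRound(s_1, k_6) = 0xC50A93
s_3 = InvRound(s_2, k_5) = 0x74DC50
s_4 = InvRound(s_3, k_4) = 0xE2B74D
s_5 = InvRound(s_4, k_3) = 0x2FEE2B
s_6 = InvRound(s_5, k_2) = 0x5452FE
s_7 = InvRound(s_6, k_1) = 0x9B3545
s_8 = InvRound(s_7, k_0) = 0xA739B3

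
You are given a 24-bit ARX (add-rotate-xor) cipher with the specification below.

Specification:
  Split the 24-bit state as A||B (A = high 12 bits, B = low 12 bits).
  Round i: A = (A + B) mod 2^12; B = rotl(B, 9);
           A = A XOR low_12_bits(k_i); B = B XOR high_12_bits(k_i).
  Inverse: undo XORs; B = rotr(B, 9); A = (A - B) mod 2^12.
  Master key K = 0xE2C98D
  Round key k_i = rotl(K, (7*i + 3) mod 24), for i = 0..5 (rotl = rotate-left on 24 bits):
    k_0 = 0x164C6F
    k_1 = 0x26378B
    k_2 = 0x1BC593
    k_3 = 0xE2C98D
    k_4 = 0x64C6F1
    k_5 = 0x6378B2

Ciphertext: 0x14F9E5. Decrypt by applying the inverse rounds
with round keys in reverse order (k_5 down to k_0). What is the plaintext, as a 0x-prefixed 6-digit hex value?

s_0 = ciphertext = 0x14F9E5
s_1 = InvRound(s_0, k_5) = 0xB66E97
s_2 = InvRound(s_1, k_4) = 0x6BB6DC
s_3 = InvRound(s_2, k_3) = 0x7B2784
s_4 = InvRound(s_3, k_2) = 0x05E1C3
s_5 = InvRound(s_4, k_1) = 0xAD4D01
s_6 = InvRound(s_5, k_0) = 0x38D32E

0x38D32E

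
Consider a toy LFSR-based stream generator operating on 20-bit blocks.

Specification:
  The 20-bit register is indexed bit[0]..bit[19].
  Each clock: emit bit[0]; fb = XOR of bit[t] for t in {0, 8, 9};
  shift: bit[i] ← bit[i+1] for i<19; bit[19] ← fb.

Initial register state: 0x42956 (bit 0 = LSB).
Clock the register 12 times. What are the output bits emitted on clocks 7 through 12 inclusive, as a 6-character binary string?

101001

reg_0 = 0x42956
clock 1: out=0, reg = 0xA14AB
clock 2: out=1, reg = 0xD0A55
clock 3: out=1, reg = 0x6852A
clock 4: out=0, reg = 0xB4295
clock 5: out=1, reg = 0x5A14A
clock 6: out=0, reg = 0xAD0A5
clock 7: out=1, reg = 0xD6852
clock 8: out=0, reg = 0x6B429
clock 9: out=1, reg = 0xB5A14
clock 10: out=0, reg = 0xDAD0A
clock 11: out=0, reg = 0xED685
clock 12: out=1, reg = 0x76B42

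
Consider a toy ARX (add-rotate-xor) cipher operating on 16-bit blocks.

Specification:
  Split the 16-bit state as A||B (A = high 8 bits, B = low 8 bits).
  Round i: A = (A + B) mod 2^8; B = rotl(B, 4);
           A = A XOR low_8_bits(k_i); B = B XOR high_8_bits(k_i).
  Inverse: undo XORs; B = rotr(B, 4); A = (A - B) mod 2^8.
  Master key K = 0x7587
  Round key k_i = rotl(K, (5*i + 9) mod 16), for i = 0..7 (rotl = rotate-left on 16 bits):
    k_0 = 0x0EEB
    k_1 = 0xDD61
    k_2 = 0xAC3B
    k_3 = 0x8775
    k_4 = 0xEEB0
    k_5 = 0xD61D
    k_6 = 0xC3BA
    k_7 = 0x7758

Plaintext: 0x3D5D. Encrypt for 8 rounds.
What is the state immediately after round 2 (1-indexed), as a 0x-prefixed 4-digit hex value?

0x2D60

s_0 = plaintext = 0x3D5D
s_1 = Round(s_0, k_0) = 0x71DB
s_2 = Round(s_1, k_1) = 0x2D60
s_3 = Round(s_2, k_2) = 0xB6AA
s_4 = Round(s_3, k_3) = 0x152D
s_5 = Round(s_4, k_4) = 0xF23C
s_6 = Round(s_5, k_5) = 0x3315
s_7 = Round(s_6, k_6) = 0xF292
s_8 = Round(s_7, k_7) = 0xDC5E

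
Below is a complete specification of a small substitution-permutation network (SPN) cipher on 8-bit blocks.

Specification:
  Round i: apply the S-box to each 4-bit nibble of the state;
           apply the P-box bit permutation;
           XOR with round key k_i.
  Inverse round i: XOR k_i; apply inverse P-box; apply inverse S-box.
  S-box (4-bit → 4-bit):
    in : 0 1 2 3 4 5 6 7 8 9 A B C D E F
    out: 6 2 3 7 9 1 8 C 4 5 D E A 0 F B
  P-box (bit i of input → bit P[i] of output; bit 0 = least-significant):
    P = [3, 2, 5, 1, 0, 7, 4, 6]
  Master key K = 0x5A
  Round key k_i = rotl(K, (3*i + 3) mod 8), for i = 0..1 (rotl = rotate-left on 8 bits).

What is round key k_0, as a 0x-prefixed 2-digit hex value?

0xD2

K = 0x5A
k_0 = rotl(K, (3*0+3) mod 8) = rotl(K, 3) = 0xD2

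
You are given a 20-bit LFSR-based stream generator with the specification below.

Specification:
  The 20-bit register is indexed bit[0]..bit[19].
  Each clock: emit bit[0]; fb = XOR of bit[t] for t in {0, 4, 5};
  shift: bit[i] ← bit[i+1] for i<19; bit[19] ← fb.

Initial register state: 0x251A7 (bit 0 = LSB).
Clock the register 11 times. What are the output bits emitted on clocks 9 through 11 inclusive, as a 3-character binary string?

100

reg_0 = 0x251A7
clock 1: out=1, reg = 0x128D3
clock 2: out=1, reg = 0x09469
clock 3: out=1, reg = 0x04A34
clock 4: out=0, reg = 0x0251A
clock 5: out=0, reg = 0x8128D
clock 6: out=1, reg = 0xC0946
clock 7: out=0, reg = 0x604A3
clock 8: out=1, reg = 0x30251
clock 9: out=1, reg = 0x18128
clock 10: out=0, reg = 0x8C094
clock 11: out=0, reg = 0xC604A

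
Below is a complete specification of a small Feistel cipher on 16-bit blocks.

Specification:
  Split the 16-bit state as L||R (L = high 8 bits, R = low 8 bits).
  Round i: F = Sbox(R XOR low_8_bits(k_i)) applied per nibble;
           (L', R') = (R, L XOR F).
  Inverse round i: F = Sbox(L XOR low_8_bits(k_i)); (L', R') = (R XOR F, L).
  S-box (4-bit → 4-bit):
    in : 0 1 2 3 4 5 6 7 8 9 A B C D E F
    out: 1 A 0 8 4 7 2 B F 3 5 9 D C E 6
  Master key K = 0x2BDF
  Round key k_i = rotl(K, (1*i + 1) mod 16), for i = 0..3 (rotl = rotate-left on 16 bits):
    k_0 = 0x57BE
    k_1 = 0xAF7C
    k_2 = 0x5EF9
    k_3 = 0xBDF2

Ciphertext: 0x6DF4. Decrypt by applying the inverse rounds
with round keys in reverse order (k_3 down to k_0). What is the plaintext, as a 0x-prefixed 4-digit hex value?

s_0 = ciphertext = 0x6DF4
s_1 = InvRound(s_0, k_3) = 0xC26D
s_2 = InvRound(s_1, k_2) = 0xE4C2
s_3 = InvRound(s_2, k_1) = 0xFDE4
s_4 = InvRound(s_3, k_0) = 0xACFD

0xACFD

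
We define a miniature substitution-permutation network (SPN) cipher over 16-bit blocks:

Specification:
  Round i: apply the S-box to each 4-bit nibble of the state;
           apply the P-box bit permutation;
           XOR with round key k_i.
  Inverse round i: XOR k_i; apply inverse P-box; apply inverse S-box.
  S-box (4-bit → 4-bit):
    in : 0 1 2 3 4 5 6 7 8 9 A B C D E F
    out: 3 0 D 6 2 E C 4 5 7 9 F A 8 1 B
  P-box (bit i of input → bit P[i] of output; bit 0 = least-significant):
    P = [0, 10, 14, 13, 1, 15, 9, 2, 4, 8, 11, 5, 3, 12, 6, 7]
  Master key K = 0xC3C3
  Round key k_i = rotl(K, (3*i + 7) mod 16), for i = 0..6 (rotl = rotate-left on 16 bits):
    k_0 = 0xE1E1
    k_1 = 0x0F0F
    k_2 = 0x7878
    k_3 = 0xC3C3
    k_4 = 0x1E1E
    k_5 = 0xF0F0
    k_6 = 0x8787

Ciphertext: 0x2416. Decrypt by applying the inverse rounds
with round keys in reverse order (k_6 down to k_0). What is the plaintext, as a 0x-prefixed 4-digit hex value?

s_0 = ciphertext = 0x2416
s_1 = InvRound(s_0, k_6) = 0xD03A
s_2 = InvRound(s_1, k_5) = 0x21ED
s_3 = InvRound(s_2, k_4) = 0x5B8F
s_4 = InvRound(s_3, k_3) = 0x97C1
s_5 = InvRound(s_4, k_2) = 0xAB3B
s_6 = InvRound(s_5, k_1) = 0x1ACC
s_7 = InvRound(s_6, k_0) = 0x0552

0x0552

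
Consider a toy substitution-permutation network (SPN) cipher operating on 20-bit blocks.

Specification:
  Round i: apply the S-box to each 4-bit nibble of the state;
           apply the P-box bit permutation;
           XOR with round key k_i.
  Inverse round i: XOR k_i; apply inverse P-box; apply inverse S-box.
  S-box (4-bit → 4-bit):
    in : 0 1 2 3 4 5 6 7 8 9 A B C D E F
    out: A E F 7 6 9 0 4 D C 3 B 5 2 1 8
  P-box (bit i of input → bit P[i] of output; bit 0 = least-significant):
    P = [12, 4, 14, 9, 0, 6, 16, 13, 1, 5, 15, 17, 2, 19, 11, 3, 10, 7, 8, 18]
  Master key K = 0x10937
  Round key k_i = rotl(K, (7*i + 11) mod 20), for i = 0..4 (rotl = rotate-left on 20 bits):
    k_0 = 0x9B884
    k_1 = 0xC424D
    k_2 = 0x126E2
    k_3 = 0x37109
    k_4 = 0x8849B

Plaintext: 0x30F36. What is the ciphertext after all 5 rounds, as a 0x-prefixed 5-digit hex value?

s_0 = plaintext = 0x30F36
s_1 = Round(s_0, k_0) = 0x2BD4D
s_2 = Round(s_1, k_1) = 0x147B1
s_3 = Round(s_2, k_2) = 0xDCD33
s_4 = Round(s_3, k_3) = 0x229FC
s_5 = Round(s_4, k_4) = 0x67917

0x67917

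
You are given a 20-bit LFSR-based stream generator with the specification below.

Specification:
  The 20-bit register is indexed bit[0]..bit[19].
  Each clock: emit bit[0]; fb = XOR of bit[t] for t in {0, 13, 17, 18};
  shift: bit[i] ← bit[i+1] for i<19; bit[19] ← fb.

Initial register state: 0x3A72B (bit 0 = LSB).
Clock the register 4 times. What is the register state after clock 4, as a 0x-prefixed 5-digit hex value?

reg_0 = 0x3A72B
clock 1: out=1, reg = 0x9D395
clock 2: out=1, reg = 0xCE9CA
clock 3: out=0, reg = 0x674E5
clock 4: out=1, reg = 0x33A72

0x33A72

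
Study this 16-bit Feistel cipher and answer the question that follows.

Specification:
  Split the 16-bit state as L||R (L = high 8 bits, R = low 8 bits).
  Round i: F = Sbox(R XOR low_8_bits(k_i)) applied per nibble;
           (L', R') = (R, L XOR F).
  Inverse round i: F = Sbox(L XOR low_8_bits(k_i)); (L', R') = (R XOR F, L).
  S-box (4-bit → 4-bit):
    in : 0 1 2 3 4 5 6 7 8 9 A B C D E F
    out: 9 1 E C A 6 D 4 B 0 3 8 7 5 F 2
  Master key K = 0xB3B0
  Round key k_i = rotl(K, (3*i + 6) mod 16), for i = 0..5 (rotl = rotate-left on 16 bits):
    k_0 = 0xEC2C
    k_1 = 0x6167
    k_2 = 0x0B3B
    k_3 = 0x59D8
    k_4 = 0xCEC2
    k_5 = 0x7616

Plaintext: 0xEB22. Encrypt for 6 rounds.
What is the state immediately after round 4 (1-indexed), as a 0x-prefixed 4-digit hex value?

0xE2FD

s_0 = plaintext = 0xEB22
s_1 = Round(s_0, k_0) = 0x2274
s_2 = Round(s_1, k_1) = 0x743E
s_3 = Round(s_2, k_2) = 0x3EE2
s_4 = Round(s_3, k_3) = 0xE2FD
s_5 = Round(s_4, k_4) = 0xFD20
s_6 = Round(s_5, k_5) = 0x2030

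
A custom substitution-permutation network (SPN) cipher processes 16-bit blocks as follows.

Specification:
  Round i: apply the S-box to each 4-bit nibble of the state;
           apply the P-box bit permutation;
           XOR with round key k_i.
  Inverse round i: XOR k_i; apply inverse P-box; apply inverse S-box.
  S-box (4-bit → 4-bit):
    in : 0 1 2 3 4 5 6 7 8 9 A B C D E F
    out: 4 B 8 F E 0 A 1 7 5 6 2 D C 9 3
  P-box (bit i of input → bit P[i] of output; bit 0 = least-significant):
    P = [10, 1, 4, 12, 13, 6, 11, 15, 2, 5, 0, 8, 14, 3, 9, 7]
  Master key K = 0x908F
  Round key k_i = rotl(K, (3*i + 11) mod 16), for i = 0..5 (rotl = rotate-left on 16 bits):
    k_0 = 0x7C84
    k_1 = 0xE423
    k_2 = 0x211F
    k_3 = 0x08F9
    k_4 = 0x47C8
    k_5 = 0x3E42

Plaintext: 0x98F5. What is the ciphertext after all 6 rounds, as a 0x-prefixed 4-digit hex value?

0x966B

s_0 = plaintext = 0x98F5
s_1 = Round(s_0, k_0) = 0x1EE1
s_2 = Round(s_1, k_1) = 0x11AD
s_3 = Round(s_2, k_2) = 0x78E3
s_4 = Round(s_3, k_3) = 0xFCCE
s_5 = Round(s_4, k_4) = 0xBAC5
s_6 = Round(s_5, k_5) = 0x966B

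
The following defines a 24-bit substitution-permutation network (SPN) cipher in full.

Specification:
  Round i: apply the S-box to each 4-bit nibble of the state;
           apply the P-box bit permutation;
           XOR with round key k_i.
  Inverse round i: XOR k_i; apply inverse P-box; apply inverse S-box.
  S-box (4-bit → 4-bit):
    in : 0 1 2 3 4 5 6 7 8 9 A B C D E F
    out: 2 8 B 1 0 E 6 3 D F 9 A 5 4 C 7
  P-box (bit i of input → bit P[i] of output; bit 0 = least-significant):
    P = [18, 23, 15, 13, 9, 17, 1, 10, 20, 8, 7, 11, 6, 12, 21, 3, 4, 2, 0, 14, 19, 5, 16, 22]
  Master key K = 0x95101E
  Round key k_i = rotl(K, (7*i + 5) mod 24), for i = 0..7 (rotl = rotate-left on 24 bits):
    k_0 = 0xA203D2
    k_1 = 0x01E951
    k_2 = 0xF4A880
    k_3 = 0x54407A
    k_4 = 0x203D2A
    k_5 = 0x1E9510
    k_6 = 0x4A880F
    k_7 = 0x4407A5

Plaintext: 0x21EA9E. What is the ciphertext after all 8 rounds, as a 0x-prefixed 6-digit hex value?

0xDC5BAD

s_0 = plaintext = 0x21EA9E
s_1 = Round(s_0, k_0) = 0xD8EDF8
s_2 = Round(s_1, k_1) = 0x260BCA
s_3 = Round(s_2, k_2) = 0xB893A7
s_4 = Round(s_3, k_3) = 0xA01603
s_5 = Round(s_4, k_4) = 0x6E3CA6
s_6 = Round(s_5, k_5) = 0x8F53F1
s_7 = Round(s_6, k_6) = 0x31BA10
s_8 = Round(s_7, k_7) = 0xDC5BAD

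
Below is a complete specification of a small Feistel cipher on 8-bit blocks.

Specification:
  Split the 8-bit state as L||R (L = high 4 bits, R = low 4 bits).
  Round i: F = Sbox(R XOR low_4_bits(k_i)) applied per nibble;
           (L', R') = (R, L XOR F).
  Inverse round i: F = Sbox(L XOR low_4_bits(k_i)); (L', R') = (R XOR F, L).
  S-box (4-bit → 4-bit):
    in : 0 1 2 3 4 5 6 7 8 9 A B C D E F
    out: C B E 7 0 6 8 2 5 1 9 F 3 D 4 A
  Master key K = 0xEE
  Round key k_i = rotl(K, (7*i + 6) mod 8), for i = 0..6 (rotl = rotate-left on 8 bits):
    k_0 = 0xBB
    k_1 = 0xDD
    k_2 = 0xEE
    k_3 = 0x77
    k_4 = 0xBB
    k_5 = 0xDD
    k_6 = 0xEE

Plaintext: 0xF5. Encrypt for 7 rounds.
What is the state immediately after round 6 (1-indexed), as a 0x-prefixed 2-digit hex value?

s_0 = plaintext = 0xF5
s_1 = Round(s_0, k_0) = 0x5B
s_2 = Round(s_1, k_1) = 0xBD
s_3 = Round(s_2, k_2) = 0xDC
s_4 = Round(s_3, k_3) = 0xC2
s_5 = Round(s_4, k_4) = 0x2D
s_6 = Round(s_5, k_5) = 0xDE
s_7 = Round(s_6, k_6) = 0xE1

0xDE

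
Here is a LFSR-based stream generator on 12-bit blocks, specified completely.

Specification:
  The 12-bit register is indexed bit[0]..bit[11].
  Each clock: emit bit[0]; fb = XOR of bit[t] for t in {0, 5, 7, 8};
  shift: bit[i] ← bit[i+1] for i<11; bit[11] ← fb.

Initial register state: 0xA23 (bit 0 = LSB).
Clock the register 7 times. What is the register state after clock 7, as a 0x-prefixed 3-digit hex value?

reg_0 = 0xA23
clock 1: out=1, reg = 0x511
clock 2: out=1, reg = 0x288
clock 3: out=0, reg = 0x944
clock 4: out=0, reg = 0xCA2
clock 5: out=0, reg = 0x651
clock 6: out=1, reg = 0xB28
clock 7: out=0, reg = 0x594

0x594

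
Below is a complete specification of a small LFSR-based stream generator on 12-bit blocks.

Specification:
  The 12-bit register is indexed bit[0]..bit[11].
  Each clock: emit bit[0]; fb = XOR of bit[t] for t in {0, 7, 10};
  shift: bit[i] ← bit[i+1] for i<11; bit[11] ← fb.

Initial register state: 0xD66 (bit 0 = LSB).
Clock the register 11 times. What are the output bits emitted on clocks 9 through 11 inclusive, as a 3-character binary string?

reg_0 = 0xD66
clock 1: out=0, reg = 0xEB3
clock 2: out=1, reg = 0xF59
clock 3: out=1, reg = 0x7AC
clock 4: out=0, reg = 0x3D6
clock 5: out=0, reg = 0x9EB
clock 6: out=1, reg = 0x4F5
clock 7: out=1, reg = 0xA7A
clock 8: out=0, reg = 0x53D
clock 9: out=1, reg = 0x29E
clock 10: out=0, reg = 0x94F
clock 11: out=1, reg = 0xCA7

101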